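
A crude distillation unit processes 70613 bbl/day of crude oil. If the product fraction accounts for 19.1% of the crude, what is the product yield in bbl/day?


Crude throughput = 70613 bbl/day
Fraction yield = 19.1%
yield = throughput * fraction / 100
yield = 70613 * 19.1 / 100 = 13487.083

13487.083 bbl/day


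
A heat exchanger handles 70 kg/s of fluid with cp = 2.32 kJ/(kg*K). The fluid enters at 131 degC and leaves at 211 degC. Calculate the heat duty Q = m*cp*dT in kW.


Q = m_dot * cp * delta_T
delta_T = 211 - 131 = 80 K
Q = 70 * 2.32 * 80
= 162.4 * 80
= 12992 kW

12992 kW


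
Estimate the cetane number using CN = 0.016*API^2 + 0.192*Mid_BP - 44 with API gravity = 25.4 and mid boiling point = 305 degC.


CN = 0.016 * 25.4^2 + 0.192 * 305 - 44
CN = 10.32256 + 58.56 - 44 = 24.88256

24.88256


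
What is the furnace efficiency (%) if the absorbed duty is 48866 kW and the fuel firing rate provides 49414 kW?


Furnace efficiency = Q_absorbed / Q_fuel * 100
= 48866 / 49414 * 100 = 98.89

98.89 %


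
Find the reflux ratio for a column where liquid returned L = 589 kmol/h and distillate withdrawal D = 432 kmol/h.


Reflux ratio definition: R = L / D (liquid returned / distillate withdrawn)
L = 589 kmol/h, D = 432 kmol/h
R = 589 / 432 = 1.363

1.363


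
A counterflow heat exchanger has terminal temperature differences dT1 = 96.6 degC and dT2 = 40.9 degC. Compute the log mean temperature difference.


LMTD = (dT1 - dT2) / ln(dT1/dT2)
= (96.6 - 40.9) / ln(96.6 / 40.9) = 55.7 / 0.859449 = 64.81

64.81 degC


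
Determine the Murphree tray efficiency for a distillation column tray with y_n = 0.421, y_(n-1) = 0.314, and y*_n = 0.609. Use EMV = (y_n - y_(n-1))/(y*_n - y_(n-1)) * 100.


Murphree vapor efficiency: EMV = (y_n - y_(n-1)) / (y*_n - y_(n-1)) * 100
EMV = (0.421 - 0.314) / (0.609 - 0.314) * 100 = 0.107 / 0.295 * 100 = 36.27

36.27 %


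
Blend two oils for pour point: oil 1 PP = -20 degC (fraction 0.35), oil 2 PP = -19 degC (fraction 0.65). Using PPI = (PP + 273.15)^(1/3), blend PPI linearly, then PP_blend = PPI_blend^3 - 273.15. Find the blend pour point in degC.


PPI_1 = (-20 + 273.15)^(1/3) = 6.325953
PPI_2 = (-19 + 273.15)^(1/3) = 6.334272
PPI_blend = 0.35 * 6.325953 + 0.65 * 6.334272 = 6.33136
PP_blend = 6.33136^3 - 273.15 = 253.7997 - 273.15 = -19.35

-19.35 degC


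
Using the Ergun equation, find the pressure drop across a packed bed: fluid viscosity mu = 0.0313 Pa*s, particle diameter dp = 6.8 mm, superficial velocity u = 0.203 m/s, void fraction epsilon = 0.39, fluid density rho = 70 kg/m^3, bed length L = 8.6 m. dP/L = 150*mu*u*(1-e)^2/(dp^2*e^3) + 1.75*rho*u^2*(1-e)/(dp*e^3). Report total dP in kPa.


dp = 6.8 mm = 0.0068 m
Viscous term = 150*0.0313*0.203*(1-0.39)^2 / (0.0068^2*0.39^3) = 129294
Inertial term = 1.75*70*0.203^2*(1-0.39) / (0.0068*0.39^3) = 7634.05
dP/L = 129294 + 7634.05 = 136928 Pa/m
dP = 136928 * 8.6 / 1000 = 1178 kPa

1178 kPa


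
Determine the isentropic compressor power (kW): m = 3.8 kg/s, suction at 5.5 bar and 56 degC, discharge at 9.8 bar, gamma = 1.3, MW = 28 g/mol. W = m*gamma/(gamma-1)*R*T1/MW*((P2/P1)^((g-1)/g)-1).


Isentropic work: W = m*(gamma/(gamma-1))*(R*T1/MW)*((P2/P1)^((gamma-1)/gamma) - 1)
T1 = 56 + 273.15 = 329.15 K
Pressure ratio = 9.8 / 5.5 = 1.78182
Exponent = (1.3 - 1)/1.3 = 0.230769
(P2/P1)^exp - 1 = 1.78182^0.230769 - 1 = 0.142593
W = 3.8 * 1.3 / 0.3 * 8.314 * 329.15 / 28 * 0.142593 = 229.5

229.5 kW


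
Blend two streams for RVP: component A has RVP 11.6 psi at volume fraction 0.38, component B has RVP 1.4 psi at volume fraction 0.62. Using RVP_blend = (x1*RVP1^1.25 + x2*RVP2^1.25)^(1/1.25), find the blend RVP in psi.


Chevron index: RVP_blend = (sum xi*RVPi^1.25)^(1/1.25)
RVP^1.25 terms: 0.38 * 11.6^1.25 + 0.62 * 1.4^1.25 = 9.07915
RVP_blend = 9.07915^(1/1.25) = 5.840

5.840 psi


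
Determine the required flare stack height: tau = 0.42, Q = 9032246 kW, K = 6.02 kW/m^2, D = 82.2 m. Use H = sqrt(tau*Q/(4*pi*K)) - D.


tau*Q/(4*pi*K) = 0.42 * 9032246 / (4 * pi * 6.02) = 50146.3
sqrt(50146.3) = 223.934
H = 223.934 - 82.2 = 141.7

141.7 m


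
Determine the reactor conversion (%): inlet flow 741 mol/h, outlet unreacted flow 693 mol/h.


X = (F_in - F_out) / F_in * 100
Moles reacted = 741 - 693 = 48
X = 48 / 741 * 100
= 0.06478 * 100
= 6.478 %

6.478 %


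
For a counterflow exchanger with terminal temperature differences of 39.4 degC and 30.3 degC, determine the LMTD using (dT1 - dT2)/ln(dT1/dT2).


LMTD = (dT1 - dT2) / ln(dT1/dT2)
= (39.4 - 30.3) / ln(39.4 / 30.3) = 9.1 / 0.262618 = 34.65

34.65 degC


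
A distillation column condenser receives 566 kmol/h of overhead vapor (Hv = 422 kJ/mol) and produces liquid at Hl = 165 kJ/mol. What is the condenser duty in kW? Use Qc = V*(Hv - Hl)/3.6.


Qc = 566 * (422 - 165) / 3.6 = 566 * 257 / 3.6 = 40410

40410 kW


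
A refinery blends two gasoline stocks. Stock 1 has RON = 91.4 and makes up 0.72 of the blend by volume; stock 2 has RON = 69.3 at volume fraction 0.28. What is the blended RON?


Linear blending: RON_blend = sum(vi * RONi)
Contribution 1: 0.72 * 91.4 = 65.808
Contribution 2: 0.28 * 69.3 = 19.404
RON_blend = 65.808 + 19.404 = 85.212

85.212


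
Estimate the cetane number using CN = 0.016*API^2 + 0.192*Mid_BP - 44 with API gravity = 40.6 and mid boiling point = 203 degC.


CN = 0.016 * 40.6^2 + 0.192 * 203 - 44
CN = 26.37376 + 38.976 - 44 = 21.34976

21.34976


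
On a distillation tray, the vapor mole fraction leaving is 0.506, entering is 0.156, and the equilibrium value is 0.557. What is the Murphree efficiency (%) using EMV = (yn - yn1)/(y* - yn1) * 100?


Murphree vapor efficiency: EMV = (y_n - y_(n-1)) / (y*_n - y_(n-1)) * 100
EMV = (0.506 - 0.156) / (0.557 - 0.156) * 100 = 0.35 / 0.401 * 100 = 87.28

87.28 %


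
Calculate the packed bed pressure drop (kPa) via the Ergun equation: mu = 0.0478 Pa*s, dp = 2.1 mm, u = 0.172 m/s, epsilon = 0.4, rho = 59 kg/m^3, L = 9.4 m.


dp = 2.1 mm = 0.0021 m
Viscous term = 150*0.0478*0.172*(1-0.4)^2 / (0.0021^2*0.4^3) = 1573010
Inertial term = 1.75*59*0.172^2*(1-0.4) / (0.0021*0.4^3) = 13636.4
dP/L = 1573010 + 13636.4 = 1586650 Pa/m
dP = 1586650 * 9.4 / 1000 = 14910 kPa

14910 kPa


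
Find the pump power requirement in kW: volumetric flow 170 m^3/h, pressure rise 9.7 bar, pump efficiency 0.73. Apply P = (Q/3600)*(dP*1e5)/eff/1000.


Q = 170 / 3600 = 0.0472222 m^3/s
P = 0.0472222 * (9.7 * 1e5) / 0.73 / 1000 = 62.75

62.75 kW


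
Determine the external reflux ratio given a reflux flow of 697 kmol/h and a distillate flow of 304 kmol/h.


Reflux ratio definition: R = L / D (liquid returned / distillate withdrawn)
L = 697 kmol/h, D = 304 kmol/h
R = 697 / 304 = 2.293

2.293


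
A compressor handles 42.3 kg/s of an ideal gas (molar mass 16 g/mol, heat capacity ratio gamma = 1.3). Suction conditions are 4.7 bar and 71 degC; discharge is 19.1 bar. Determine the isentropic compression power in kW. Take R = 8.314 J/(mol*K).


Isentropic work: W = m*(gamma/(gamma-1))*(R*T1/MW)*((P2/P1)^((gamma-1)/gamma) - 1)
T1 = 71 + 273.15 = 344.15 K
Pressure ratio = 19.1 / 4.7 = 4.06383
Exponent = (1.3 - 1)/1.3 = 0.230769
(P2/P1)^exp - 1 = 4.06383^0.230769 - 1 = 0.382049
W = 42.3 * 1.3 / 0.3 * 8.314 * 344.15 / 16 * 0.382049 = 12520

12520 kW


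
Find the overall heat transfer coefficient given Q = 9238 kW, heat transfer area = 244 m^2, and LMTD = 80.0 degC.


From Q = U*A*LMTD, U = Q / (A * LMTD)
U = 9238 / (244 * 80.0) = 9238 / 19520 = 0.4733

0.4733 kW/(m^2*K)


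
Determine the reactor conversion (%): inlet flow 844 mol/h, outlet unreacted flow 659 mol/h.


X = (F_in - F_out) / F_in * 100
Moles reacted = 844 - 659 = 185
X = 185 / 844 * 100
= 0.2192 * 100
= 21.92 %

21.92 %


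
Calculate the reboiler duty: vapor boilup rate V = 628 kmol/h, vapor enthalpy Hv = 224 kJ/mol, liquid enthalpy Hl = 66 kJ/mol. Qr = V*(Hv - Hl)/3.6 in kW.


Qr = 628 * (224 - 66) / 3.6 = 628 * 158 / 3.6 = 27560

27560 kW


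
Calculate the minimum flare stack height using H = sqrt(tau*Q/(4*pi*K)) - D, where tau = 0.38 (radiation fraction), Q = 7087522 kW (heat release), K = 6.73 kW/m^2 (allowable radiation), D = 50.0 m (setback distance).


tau*Q/(4*pi*K) = 0.38 * 7087522 / (4 * pi * 6.73) = 31845.9
sqrt(31845.9) = 178.454
H = 178.454 - 50.0 = 128.5

128.5 m


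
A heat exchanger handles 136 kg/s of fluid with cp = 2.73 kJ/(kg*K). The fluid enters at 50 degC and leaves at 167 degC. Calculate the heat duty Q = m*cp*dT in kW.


Q = m_dot * cp * delta_T
delta_T = 167 - 50 = 117 K
Q = 136 * 2.73 * 117
= 371.28 * 117
= 43439.76 kW

43439.76 kW


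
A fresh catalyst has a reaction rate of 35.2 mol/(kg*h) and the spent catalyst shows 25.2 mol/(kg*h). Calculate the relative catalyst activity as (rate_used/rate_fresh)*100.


Activity (%) = (rate_used / rate_fresh) * 100
rate_used = 25.2, rate_fresh = 35.2
= (25.2 / 35.2) * 100
= 0.7159 * 100 = 71.59

71.59 %


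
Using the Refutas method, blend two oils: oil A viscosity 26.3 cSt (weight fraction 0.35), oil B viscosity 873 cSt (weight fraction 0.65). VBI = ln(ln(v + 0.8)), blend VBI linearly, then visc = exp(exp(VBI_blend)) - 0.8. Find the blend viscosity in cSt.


Refutas method: VBN_i = 14.534*ln(ln(visc_i + 0.8)) + 10.975, blended linearly by mass fraction; since VBN is linear in VBI_i = ln(ln(visc_i + 0.8)) and the fractions sum to 1, blend VBI directly: visc = exp(exp(VBI_blend)) - 0.8
VBI_1 = ln(ln(26.3 + 0.8)) = 1.19378
VBI_2 = ln(ln(873 + 0.8)) = 1.91292
VBI_blend = 0.35 * 1.19378 + 0.65 * 1.91292 = 1.66122
visc_blend = exp(exp(1.66122)) - 0.8 = 192.8

192.8 cSt


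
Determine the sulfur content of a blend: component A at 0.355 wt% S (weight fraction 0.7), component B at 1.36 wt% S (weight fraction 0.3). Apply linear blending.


Linear sulfur blending: S_blend = x1*S1 + x2*S2
Contribution 1: 0.7 * 0.355 = 0.2485 wt%
Contribution 2: 0.3 * 1.36 = 0.408 wt%
S_blend = 0.2485 + 0.408 = 0.6565

0.6565 wt%


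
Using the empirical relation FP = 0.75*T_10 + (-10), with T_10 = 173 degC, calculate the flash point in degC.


FP = 0.75 * 173 + (-10) = 119.75

119.75 degC


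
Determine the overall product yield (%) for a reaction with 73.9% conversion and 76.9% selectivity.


Overall yield = conversion (%) * selectivity (%) / 100
Conversion = 73.9%, Selectivity = 76.9%
Y = 73.9 * 76.9 / 100
= 56.8291 %

56.8291 %


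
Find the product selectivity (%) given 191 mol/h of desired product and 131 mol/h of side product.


Selectivity = desired / (desired + undesired) * 100
Total products = 191 + 131 = 322 mol/h
S = 191 / 322 * 100
= 0.5932 * 100
= 59.32 %

59.32 %


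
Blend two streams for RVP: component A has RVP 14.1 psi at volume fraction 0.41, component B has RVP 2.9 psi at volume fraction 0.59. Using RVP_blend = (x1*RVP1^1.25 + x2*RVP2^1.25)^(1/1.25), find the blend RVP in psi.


Chevron index: RVP_blend = (sum xi*RVPi^1.25)^(1/1.25)
RVP^1.25 terms: 0.41 * 14.1^1.25 + 0.59 * 2.9^1.25 = 13.4351
RVP_blend = 13.4351^(1/1.25) = 7.991

7.991 psi


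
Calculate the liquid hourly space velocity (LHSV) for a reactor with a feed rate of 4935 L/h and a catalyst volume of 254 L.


LHSV = volumetric feed rate / catalyst volume
= 4935 L/h / 254 L
= 19.43 h^-1

19.43 h^-1


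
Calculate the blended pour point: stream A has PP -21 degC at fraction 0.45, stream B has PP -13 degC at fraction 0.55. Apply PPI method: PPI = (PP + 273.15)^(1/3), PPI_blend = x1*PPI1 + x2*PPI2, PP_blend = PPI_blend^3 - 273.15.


PPI_1 = (-21 + 273.15)^(1/3) = 6.317613
PPI_2 = (-13 + 273.15)^(1/3) = 6.383731
PPI_blend = 0.45 * 6.317613 + 0.55 * 6.383731 = 6.353978
PP_blend = 6.353978^3 - 273.15 = 256.5294 - 273.15 = -16.62

-16.62 degC


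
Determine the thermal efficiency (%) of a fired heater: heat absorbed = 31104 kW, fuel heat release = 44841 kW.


Furnace efficiency = Q_absorbed / Q_fuel * 100
= 31104 / 44841 * 100 = 69.37

69.37 %


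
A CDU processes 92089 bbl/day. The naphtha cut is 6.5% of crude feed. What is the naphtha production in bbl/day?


Crude throughput = 92089 bbl/day
Fraction yield = 6.5%
yield = throughput * fraction / 100
yield = 92089 * 6.5 / 100 = 5985.785

5985.785 bbl/day


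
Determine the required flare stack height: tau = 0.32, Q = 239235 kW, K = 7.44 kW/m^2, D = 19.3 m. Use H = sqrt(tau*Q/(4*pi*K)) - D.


tau*Q/(4*pi*K) = 0.32 * 239235 / (4 * pi * 7.44) = 818.827
sqrt(818.827) = 28.6152
H = 28.6152 - 19.3 = 9.315

9.315 m


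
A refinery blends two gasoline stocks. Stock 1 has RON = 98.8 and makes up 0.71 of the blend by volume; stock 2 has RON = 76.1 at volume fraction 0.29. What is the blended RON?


Linear blending: RON_blend = sum(vi * RONi)
Contribution 1: 0.71 * 98.8 = 70.148
Contribution 2: 0.29 * 76.1 = 22.069
RON_blend = 70.148 + 22.069 = 92.217

92.217


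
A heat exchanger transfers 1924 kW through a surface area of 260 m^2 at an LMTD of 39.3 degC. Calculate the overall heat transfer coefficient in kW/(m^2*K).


From Q = U*A*LMTD, U = Q / (A * LMTD)
U = 1924 / (260 * 39.3) = 1924 / 10218 = 0.1883

0.1883 kW/(m^2*K)


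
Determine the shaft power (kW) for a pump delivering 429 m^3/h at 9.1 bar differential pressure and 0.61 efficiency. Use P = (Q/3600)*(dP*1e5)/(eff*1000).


Q = 429 / 3600 = 0.119167 m^3/s
P = 0.119167 * (9.1 * 1e5) / 0.61 / 1000 = 177.8

177.8 kW


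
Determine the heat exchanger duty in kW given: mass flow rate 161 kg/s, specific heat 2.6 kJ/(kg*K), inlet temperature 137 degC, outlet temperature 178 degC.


Q = m_dot * cp * delta_T
delta_T = 178 - 137 = 41 K
Q = 161 * 2.6 * 41
= 418.6 * 41
= 17162.6 kW

17162.6 kW


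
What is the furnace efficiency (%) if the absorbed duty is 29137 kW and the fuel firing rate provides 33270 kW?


Furnace efficiency = Q_absorbed / Q_fuel * 100
= 29137 / 33270 * 100 = 87.58

87.58 %


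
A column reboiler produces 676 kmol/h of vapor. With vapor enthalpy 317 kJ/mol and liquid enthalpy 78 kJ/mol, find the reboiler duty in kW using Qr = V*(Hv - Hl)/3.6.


Qr = 676 * (317 - 78) / 3.6 = 676 * 239 / 3.6 = 44880

44880 kW


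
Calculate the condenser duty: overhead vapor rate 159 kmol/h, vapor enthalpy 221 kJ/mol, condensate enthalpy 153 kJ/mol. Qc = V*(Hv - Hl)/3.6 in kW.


Qc = 159 * (221 - 153) / 3.6 = 159 * 68 / 3.6 = 3003

3003 kW


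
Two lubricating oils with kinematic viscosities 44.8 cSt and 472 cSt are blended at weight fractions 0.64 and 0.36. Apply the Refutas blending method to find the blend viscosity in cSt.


Refutas method: VBN_i = 14.534*ln(ln(visc_i + 0.8)) + 10.975, blended linearly by mass fraction; since VBN is linear in VBI_i = ln(ln(visc_i + 0.8)) and the fractions sum to 1, blend VBI directly: visc = exp(exp(VBI_blend)) - 0.8
VBI_1 = ln(ln(44.8 + 0.8)) = 1.34023
VBI_2 = ln(ln(472 + 0.8)) = 1.81786
VBI_blend = 0.64 * 1.34023 + 0.36 * 1.81786 = 1.51218
visc_blend = exp(exp(1.51218)) - 0.8 = 92.57

92.57 cSt


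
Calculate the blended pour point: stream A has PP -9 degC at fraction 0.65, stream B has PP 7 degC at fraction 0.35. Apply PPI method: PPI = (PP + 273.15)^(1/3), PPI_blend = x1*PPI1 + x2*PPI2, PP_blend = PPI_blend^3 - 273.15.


PPI_1 = (-9 + 273.15)^(1/3) = 6.416283
PPI_2 = (7 + 273.15)^(1/3) = 6.543301
PPI_blend = 0.65 * 6.416283 + 0.35 * 6.543301 = 6.460739
PP_blend = 6.460739^3 - 273.15 = 269.6787 - 273.15 = -3.47

-3.47 degC


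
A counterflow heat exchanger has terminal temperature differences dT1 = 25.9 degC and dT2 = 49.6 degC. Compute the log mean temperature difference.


LMTD = (dT1 - dT2) / ln(dT1/dT2)
= (25.9 - 49.6) / ln(25.9 / 49.6) = -23.7 / -0.649748 = 36.48

36.48 degC


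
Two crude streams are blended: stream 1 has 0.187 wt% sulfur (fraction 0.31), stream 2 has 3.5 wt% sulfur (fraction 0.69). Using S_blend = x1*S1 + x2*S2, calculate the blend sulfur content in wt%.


Linear sulfur blending: S_blend = x1*S1 + x2*S2
Contribution 1: 0.31 * 0.187 = 0.05797 wt%
Contribution 2: 0.69 * 3.5 = 2.415 wt%
S_blend = 0.05797 + 2.415 = 2.47297

2.47297 wt%


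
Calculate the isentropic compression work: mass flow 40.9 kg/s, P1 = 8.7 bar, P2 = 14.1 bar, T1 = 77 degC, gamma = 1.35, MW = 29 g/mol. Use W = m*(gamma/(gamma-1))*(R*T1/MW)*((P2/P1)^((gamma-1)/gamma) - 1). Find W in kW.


Isentropic work: W = m*(gamma/(gamma-1))*(R*T1/MW)*((P2/P1)^((gamma-1)/gamma) - 1)
T1 = 77 + 273.15 = 350.15 K
Pressure ratio = 14.1 / 8.7 = 1.62069
Exponent = (1.35 - 1)/1.35 = 0.259259
(P2/P1)^exp - 1 = 1.62069^0.259259 - 1 = 0.133357
W = 40.9 * 1.35 / 0.35 * 8.314 * 350.15 / 29 * 0.133357 = 2112

2112 kW


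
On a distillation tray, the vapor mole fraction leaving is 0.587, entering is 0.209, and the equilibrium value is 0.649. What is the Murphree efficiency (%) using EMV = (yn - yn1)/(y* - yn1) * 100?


Murphree vapor efficiency: EMV = (y_n - y_(n-1)) / (y*_n - y_(n-1)) * 100
EMV = (0.587 - 0.209) / (0.649 - 0.209) * 100 = 0.378 / 0.44 * 100 = 85.91

85.91 %


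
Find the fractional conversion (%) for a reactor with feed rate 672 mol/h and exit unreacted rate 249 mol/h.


X = (F_in - F_out) / F_in * 100
Moles reacted = 672 - 249 = 423
X = 423 / 672 * 100
= 0.6295 * 100
= 62.95 %

62.95 %


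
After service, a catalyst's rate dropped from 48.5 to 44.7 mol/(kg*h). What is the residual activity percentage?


Activity (%) = (rate_used / rate_fresh) * 100
rate_used = 44.7, rate_fresh = 48.5
= (44.7 / 48.5) * 100
= 0.9216 * 100 = 92.16

92.16 %


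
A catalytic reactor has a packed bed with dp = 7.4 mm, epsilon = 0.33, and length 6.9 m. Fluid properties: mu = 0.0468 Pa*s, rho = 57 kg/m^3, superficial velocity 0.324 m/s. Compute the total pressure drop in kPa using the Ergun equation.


dp = 7.4 mm = 0.0074 m
Viscous term = 150*0.0468*0.324*(1-0.33)^2 / (0.0074^2*0.33^3) = 518832
Inertial term = 1.75*57*0.324^2*(1-0.33) / (0.0074*0.33^3) = 26381.8
dP/L = 518832 + 26381.8 = 545214 Pa/m
dP = 545214 * 6.9 / 1000 = 3762 kPa

3762 kPa


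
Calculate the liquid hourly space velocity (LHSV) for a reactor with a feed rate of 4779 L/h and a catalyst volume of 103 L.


LHSV = volumetric feed rate / catalyst volume
= 4779 L/h / 103 L
= 46.40 h^-1

46.40 h^-1


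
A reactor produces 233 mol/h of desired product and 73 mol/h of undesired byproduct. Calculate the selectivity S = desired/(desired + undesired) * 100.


Selectivity = desired / (desired + undesired) * 100
Total products = 233 + 73 = 306 mol/h
S = 233 / 306 * 100
= 0.7614 * 100
= 76.14 %

76.14 %


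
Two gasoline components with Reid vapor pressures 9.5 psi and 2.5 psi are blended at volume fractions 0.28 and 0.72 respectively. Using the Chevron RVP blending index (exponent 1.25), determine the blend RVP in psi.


Chevron index: RVP_blend = (sum xi*RVPi^1.25)^(1/1.25)
RVP^1.25 terms: 0.28 * 9.5^1.25 + 0.72 * 2.5^1.25 = 6.93333
RVP_blend = 6.93333^(1/1.25) = 4.707

4.707 psi


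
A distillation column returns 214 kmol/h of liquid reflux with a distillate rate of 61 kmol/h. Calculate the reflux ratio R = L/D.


Reflux ratio definition: R = L / D (liquid returned / distillate withdrawn)
L = 214 kmol/h, D = 61 kmol/h
R = 214 / 61 = 3.508

3.508


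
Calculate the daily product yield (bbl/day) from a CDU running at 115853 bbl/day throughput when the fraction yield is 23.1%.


Crude throughput = 115853 bbl/day
Fraction yield = 23.1%
yield = throughput * fraction / 100
yield = 115853 * 23.1 / 100 = 26762.043

26762.043 bbl/day


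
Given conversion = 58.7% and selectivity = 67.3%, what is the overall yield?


Overall yield = conversion (%) * selectivity (%) / 100
Conversion = 58.7%, Selectivity = 67.3%
Y = 58.7 * 67.3 / 100
= 39.5051 %

39.5051 %


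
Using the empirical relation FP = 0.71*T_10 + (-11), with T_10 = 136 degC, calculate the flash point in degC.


FP = 0.71 * 136 + (-11) = 85.56

85.56 degC


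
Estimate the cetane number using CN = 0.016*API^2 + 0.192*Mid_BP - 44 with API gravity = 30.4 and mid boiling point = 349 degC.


CN = 0.016 * 30.4^2 + 0.192 * 349 - 44
CN = 14.78656 + 67.008 - 44 = 37.79456

37.79456


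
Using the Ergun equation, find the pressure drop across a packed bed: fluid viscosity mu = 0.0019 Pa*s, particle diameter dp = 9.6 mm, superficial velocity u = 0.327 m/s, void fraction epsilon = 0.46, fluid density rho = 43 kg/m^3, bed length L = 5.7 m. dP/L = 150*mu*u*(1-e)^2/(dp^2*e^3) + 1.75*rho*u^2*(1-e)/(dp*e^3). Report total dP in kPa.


dp = 9.6 mm = 0.0096 m
Viscous term = 150*0.0019*0.327*(1-0.46)^2 / (0.0096^2*0.46^3) = 3029.45
Inertial term = 1.75*43*0.327^2*(1-0.46) / (0.0096*0.46^3) = 4649.98
dP/L = 3029.45 + 4649.98 = 7679.43 Pa/m
dP = 7679.43 * 5.7 / 1000 = 43.77 kPa

43.77 kPa


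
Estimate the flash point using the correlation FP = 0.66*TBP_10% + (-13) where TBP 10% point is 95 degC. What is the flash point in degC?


FP = 0.66 * 95 + (-13) = 49.7

49.7 degC


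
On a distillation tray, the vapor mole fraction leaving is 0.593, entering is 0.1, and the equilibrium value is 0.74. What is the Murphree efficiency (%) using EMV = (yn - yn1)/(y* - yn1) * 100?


Murphree vapor efficiency: EMV = (y_n - y_(n-1)) / (y*_n - y_(n-1)) * 100
EMV = (0.593 - 0.1) / (0.74 - 0.1) * 100 = 0.493 / 0.64 * 100 = 77.03

77.03 %


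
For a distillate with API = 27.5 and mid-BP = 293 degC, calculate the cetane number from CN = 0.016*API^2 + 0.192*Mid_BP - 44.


CN = 0.016 * 27.5^2 + 0.192 * 293 - 44
CN = 12.1 + 56.256 - 44 = 24.356

24.356


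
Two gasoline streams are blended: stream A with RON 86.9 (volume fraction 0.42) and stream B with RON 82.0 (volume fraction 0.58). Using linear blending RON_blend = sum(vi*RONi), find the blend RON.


Linear blending: RON_blend = sum(vi * RONi)
Contribution 1: 0.42 * 86.9 = 36.498
Contribution 2: 0.58 * 82.0 = 47.56
RON_blend = 36.498 + 47.56 = 84.058

84.058


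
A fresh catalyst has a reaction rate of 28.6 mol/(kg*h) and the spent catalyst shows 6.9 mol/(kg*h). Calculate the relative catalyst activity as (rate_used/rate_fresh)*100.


Activity (%) = (rate_used / rate_fresh) * 100
rate_used = 6.9, rate_fresh = 28.6
= (6.9 / 28.6) * 100
= 0.2413 * 100 = 24.13

24.13 %


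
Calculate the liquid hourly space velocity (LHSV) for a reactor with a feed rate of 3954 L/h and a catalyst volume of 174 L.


LHSV = volumetric feed rate / catalyst volume
= 3954 L/h / 174 L
= 22.72 h^-1

22.72 h^-1


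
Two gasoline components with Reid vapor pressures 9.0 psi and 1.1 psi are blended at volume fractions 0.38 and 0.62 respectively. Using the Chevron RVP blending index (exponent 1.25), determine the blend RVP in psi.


Chevron index: RVP_blend = (sum xi*RVPi^1.25)^(1/1.25)
RVP^1.25 terms: 0.38 * 9.0^1.25 + 0.62 * 1.1^1.25 = 6.62206
RVP_blend = 6.62206^(1/1.25) = 4.537

4.537 psi


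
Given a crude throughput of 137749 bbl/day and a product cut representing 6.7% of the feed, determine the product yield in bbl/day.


Crude throughput = 137749 bbl/day
Fraction yield = 6.7%
yield = throughput * fraction / 100
yield = 137749 * 6.7 / 100 = 9229.183

9229.183 bbl/day


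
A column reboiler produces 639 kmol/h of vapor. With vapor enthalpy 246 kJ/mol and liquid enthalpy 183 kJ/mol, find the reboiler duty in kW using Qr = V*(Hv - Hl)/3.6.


Qr = 639 * (246 - 183) / 3.6 = 639 * 63 / 3.6 = 11180

11180 kW


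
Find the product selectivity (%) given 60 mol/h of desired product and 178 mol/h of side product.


Selectivity = desired / (desired + undesired) * 100
Total products = 60 + 178 = 238 mol/h
S = 60 / 238 * 100
= 0.2521 * 100
= 25.21 %

25.21 %


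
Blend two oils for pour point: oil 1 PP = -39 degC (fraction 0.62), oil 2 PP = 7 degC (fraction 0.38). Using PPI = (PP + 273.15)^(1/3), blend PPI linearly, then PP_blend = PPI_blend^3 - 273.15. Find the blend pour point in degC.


PPI_1 = (-39 + 273.15)^(1/3) = 6.163557
PPI_2 = (7 + 273.15)^(1/3) = 6.543301
PPI_blend = 0.62 * 6.163557 + 0.38 * 6.543301 = 6.30786
PP_blend = 6.30786^3 - 273.15 = 250.9841 - 273.15 = -22.17

-22.17 degC


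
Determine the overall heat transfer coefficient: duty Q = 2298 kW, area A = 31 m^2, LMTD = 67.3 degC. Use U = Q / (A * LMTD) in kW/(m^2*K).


From Q = U*A*LMTD, U = Q / (A * LMTD)
U = 2298 / (31 * 67.3) = 2298 / 2086.3 = 1.101

1.101 kW/(m^2*K)


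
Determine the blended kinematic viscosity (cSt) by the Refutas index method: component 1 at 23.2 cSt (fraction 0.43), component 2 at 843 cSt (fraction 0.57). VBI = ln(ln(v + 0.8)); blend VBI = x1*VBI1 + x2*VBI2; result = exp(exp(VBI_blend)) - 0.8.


Refutas method: VBN_i = 14.534*ln(ln(visc_i + 0.8)) + 10.975, blended linearly by mass fraction; since VBN is linear in VBI_i = ln(ln(visc_i + 0.8)) and the fractions sum to 1, blend VBI directly: visc = exp(exp(VBI_blend)) - 0.8
VBI_1 = ln(ln(23.2 + 0.8)) = 1.15627
VBI_2 = ln(ln(843 + 0.8)) = 1.90775
VBI_blend = 0.43 * 1.15627 + 0.57 * 1.90775 = 1.58461
visc_blend = exp(exp(1.58461)) - 0.8 = 130.5

130.5 cSt


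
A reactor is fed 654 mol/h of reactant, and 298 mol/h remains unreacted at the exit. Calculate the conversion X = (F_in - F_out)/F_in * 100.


X = (F_in - F_out) / F_in * 100
Moles reacted = 654 - 298 = 356
X = 356 / 654 * 100
= 0.5443 * 100
= 54.43 %

54.43 %


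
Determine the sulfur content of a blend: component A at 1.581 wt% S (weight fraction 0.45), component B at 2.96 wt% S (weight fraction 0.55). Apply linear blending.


Linear sulfur blending: S_blend = x1*S1 + x2*S2
Contribution 1: 0.45 * 1.581 = 0.71145 wt%
Contribution 2: 0.55 * 2.96 = 1.628 wt%
S_blend = 0.71145 + 1.628 = 2.33945

2.33945 wt%


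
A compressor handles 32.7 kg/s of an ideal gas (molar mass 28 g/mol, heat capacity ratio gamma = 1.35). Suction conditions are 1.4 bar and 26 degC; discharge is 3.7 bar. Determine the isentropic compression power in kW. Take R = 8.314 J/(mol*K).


Isentropic work: W = m*(gamma/(gamma-1))*(R*T1/MW)*((P2/P1)^((gamma-1)/gamma) - 1)
T1 = 26 + 273.15 = 299.15 K
Pressure ratio = 3.7 / 1.4 = 2.64286
Exponent = (1.35 - 1)/1.35 = 0.259259
(P2/P1)^exp - 1 = 2.64286^0.259259 - 1 = 0.28655
W = 32.7 * 1.35 / 0.35 * 8.314 * 299.15 / 28 * 0.28655 = 3210

3210 kW


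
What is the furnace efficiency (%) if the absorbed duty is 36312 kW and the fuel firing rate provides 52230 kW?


Furnace efficiency = Q_absorbed / Q_fuel * 100
= 36312 / 52230 * 100 = 69.52

69.52 %


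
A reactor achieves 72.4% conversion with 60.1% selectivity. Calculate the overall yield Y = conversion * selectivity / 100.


Overall yield = conversion (%) * selectivity (%) / 100
Conversion = 72.4%, Selectivity = 60.1%
Y = 72.4 * 60.1 / 100
= 43.5124 %

43.5124 %


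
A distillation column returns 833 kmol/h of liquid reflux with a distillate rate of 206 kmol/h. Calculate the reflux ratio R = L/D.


Reflux ratio definition: R = L / D (liquid returned / distillate withdrawn)
L = 833 kmol/h, D = 206 kmol/h
R = 833 / 206 = 4.044

4.044


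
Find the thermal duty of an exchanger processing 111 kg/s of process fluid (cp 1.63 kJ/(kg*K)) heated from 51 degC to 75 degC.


Q = m_dot * cp * delta_T
delta_T = 75 - 51 = 24 K
Q = 111 * 1.63 * 24
= 180.93 * 24
= 4342.32 kW

4342.32 kW


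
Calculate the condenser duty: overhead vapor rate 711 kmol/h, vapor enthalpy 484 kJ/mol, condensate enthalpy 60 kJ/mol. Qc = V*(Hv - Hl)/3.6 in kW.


Qc = 711 * (484 - 60) / 3.6 = 711 * 424 / 3.6 = 83740

83740 kW


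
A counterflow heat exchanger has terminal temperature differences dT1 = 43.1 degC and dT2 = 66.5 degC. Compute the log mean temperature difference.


LMTD = (dT1 - dT2) / ln(dT1/dT2)
= (43.1 - 66.5) / ln(43.1 / 66.5) = -23.4 / -0.433679 = 53.96

53.96 degC


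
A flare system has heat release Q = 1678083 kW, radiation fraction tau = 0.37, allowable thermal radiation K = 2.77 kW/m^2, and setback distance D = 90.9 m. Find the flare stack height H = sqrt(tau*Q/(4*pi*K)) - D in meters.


tau*Q/(4*pi*K) = 0.37 * 1678083 / (4 * pi * 2.77) = 17837.2
sqrt(17837.2) = 133.556
H = 133.556 - 90.9 = 42.66

42.66 m


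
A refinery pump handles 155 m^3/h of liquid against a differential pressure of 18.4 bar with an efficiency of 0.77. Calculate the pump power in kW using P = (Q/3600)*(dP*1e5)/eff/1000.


Q = 155 / 3600 = 0.0430556 m^3/s
P = 0.0430556 * (18.4 * 1e5) / 0.77 / 1000 = 102.9

102.9 kW


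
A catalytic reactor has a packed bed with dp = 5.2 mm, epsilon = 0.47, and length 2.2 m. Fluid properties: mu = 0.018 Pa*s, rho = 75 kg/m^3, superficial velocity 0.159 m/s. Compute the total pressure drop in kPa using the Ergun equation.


dp = 5.2 mm = 0.0052 m
Viscous term = 150*0.018*0.159*(1-0.47)^2 / (0.0052^2*0.47^3) = 42954.9
Inertial term = 1.75*75*0.159^2*(1-0.47) / (0.0052*0.47^3) = 3257.41
dP/L = 42954.9 + 3257.41 = 46212.3 Pa/m
dP = 46212.3 * 2.2 / 1000 = 101.7 kPa

101.7 kPa


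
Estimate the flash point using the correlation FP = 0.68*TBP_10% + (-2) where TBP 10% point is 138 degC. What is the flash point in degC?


FP = 0.68 * 138 + (-2) = 91.84

91.84 degC


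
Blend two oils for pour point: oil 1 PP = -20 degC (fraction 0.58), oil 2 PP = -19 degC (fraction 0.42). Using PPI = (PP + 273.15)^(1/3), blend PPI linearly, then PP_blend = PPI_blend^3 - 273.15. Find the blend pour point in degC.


PPI_1 = (-20 + 273.15)^(1/3) = 6.325953
PPI_2 = (-19 + 273.15)^(1/3) = 6.334272
PPI_blend = 0.58 * 6.325953 + 0.42 * 6.334272 = 6.329447
PP_blend = 6.329447^3 - 273.15 = 253.5697 - 273.15 = -19.58

-19.58 degC


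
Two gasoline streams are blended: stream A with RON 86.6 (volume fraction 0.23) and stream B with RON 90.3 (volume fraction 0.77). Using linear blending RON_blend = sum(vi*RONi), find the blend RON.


Linear blending: RON_blend = sum(vi * RONi)
Contribution 1: 0.23 * 86.6 = 19.918
Contribution 2: 0.77 * 90.3 = 69.531
RON_blend = 19.918 + 69.531 = 89.449

89.449


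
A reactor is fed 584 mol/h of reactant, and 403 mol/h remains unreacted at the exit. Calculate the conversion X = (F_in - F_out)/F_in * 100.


X = (F_in - F_out) / F_in * 100
Moles reacted = 584 - 403 = 181
X = 181 / 584 * 100
= 0.3099 * 100
= 30.99 %

30.99 %


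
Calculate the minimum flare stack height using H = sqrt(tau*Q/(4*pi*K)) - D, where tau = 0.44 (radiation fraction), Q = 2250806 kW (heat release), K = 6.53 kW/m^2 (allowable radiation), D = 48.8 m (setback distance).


tau*Q/(4*pi*K) = 0.44 * 2250806 / (4 * pi * 6.53) = 12068.9
sqrt(12068.9) = 109.859
H = 109.859 - 48.8 = 61.06

61.06 m


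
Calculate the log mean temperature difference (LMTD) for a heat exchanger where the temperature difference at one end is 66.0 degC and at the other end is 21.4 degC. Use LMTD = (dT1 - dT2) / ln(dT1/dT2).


LMTD = (dT1 - dT2) / ln(dT1/dT2)
= (66.0 - 21.4) / ln(66.0 / 21.4) = 44.6 / 1.12626 = 39.60

39.60 degC


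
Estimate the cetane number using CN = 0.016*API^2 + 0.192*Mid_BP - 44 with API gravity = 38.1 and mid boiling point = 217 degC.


CN = 0.016 * 38.1^2 + 0.192 * 217 - 44
CN = 23.22576 + 41.664 - 44 = 20.88976

20.88976


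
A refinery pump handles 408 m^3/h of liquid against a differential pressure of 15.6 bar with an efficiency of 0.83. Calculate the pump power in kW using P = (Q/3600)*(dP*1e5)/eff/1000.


Q = 408 / 3600 = 0.113333 m^3/s
P = 0.113333 * (15.6 * 1e5) / 0.83 / 1000 = 213.0

213.0 kW


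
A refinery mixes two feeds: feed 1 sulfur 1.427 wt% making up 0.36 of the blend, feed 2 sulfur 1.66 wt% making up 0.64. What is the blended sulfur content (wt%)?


Linear sulfur blending: S_blend = x1*S1 + x2*S2
Contribution 1: 0.36 * 1.427 = 0.51372 wt%
Contribution 2: 0.64 * 1.66 = 1.0624 wt%
S_blend = 0.51372 + 1.0624 = 1.57612

1.57612 wt%


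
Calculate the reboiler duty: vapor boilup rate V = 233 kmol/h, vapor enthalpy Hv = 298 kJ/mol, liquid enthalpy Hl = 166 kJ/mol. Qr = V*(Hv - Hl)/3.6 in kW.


Qr = 233 * (298 - 166) / 3.6 = 233 * 132 / 3.6 = 8543

8543 kW


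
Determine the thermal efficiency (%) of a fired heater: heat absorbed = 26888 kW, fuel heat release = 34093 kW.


Furnace efficiency = Q_absorbed / Q_fuel * 100
= 26888 / 34093 * 100 = 78.87

78.87 %


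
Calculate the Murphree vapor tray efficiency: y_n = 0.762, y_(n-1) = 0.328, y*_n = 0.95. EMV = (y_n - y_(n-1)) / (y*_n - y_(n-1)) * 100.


Murphree vapor efficiency: EMV = (y_n - y_(n-1)) / (y*_n - y_(n-1)) * 100
EMV = (0.762 - 0.328) / (0.95 - 0.328) * 100 = 0.434 / 0.622 * 100 = 69.77

69.77 %


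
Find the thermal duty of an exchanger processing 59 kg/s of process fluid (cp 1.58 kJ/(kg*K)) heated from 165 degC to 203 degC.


Q = m_dot * cp * delta_T
delta_T = 203 - 165 = 38 K
Q = 59 * 1.58 * 38
= 93.22 * 38
= 3542.36 kW

3542.36 kW


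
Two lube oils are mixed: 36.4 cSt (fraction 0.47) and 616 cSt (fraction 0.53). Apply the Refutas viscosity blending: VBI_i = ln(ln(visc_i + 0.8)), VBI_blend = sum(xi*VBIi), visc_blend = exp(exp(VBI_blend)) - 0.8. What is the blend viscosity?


Refutas method: VBN_i = 14.534*ln(ln(visc_i + 0.8)) + 10.975, blended linearly by mass fraction; since VBN is linear in VBI_i = ln(ln(visc_i + 0.8)) and the fractions sum to 1, blend VBI directly: visc = exp(exp(VBI_blend)) - 0.8
VBI_1 = ln(ln(36.4 + 0.8)) = 1.28545
VBI_2 = ln(ln(616 + 0.8)) = 1.86013
VBI_blend = 0.47 * 1.28545 + 0.53 * 1.86013 = 1.59003
visc_blend = exp(exp(1.59003)) - 0.8 = 134.0

134.0 cSt


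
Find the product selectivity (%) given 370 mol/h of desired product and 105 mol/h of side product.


Selectivity = desired / (desired + undesired) * 100
Total products = 370 + 105 = 475 mol/h
S = 370 / 475 * 100
= 0.7789 * 100
= 77.89 %

77.89 %


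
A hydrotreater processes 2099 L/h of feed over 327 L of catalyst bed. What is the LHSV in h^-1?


LHSV = volumetric feed rate / catalyst volume
= 2099 L/h / 327 L
= 6.419 h^-1

6.419 h^-1


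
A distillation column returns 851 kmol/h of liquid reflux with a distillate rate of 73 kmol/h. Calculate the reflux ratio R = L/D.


Reflux ratio definition: R = L / D (liquid returned / distillate withdrawn)
L = 851 kmol/h, D = 73 kmol/h
R = 851 / 73 = 11.66

11.66


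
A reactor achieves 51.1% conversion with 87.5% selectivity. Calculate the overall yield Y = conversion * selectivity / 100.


Overall yield = conversion (%) * selectivity (%) / 100
Conversion = 51.1%, Selectivity = 87.5%
Y = 51.1 * 87.5 / 100
= 44.7125 %

44.7125 %


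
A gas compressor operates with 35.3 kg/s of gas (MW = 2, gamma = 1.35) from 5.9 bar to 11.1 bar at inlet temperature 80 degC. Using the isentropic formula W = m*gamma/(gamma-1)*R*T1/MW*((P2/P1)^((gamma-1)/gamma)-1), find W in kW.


Isentropic work: W = m*(gamma/(gamma-1))*(R*T1/MW)*((P2/P1)^((gamma-1)/gamma) - 1)
T1 = 80 + 273.15 = 353.15 K
Pressure ratio = 11.1 / 5.9 = 1.88136
Exponent = (1.35 - 1)/1.35 = 0.259259
(P2/P1)^exp - 1 = 1.88136^0.259259 - 1 = 0.178038
W = 35.3 * 1.35 / 0.35 * 8.314 * 353.15 / 2 * 0.178038 = 35590

35590 kW


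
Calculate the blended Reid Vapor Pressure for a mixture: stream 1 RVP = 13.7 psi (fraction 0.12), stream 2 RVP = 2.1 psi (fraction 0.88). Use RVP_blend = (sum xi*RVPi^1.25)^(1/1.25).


Chevron index: RVP_blend = (sum xi*RVPi^1.25)^(1/1.25)
RVP^1.25 terms: 0.12 * 13.7^1.25 + 0.88 * 2.1^1.25 = 5.3875
RVP_blend = 5.3875^(1/1.25) = 3.847

3.847 psi


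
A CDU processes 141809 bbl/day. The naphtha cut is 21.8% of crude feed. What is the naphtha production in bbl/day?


Crude throughput = 141809 bbl/day
Fraction yield = 21.8%
yield = throughput * fraction / 100
yield = 141809 * 21.8 / 100 = 30914.362

30914.362 bbl/day


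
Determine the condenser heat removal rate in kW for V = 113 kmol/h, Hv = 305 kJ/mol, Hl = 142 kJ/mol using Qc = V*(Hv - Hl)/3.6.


Qc = 113 * (305 - 142) / 3.6 = 113 * 163 / 3.6 = 5116

5116 kW


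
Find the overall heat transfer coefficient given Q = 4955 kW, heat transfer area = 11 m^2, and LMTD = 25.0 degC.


From Q = U*A*LMTD, U = Q / (A * LMTD)
U = 4955 / (11 * 25.0) = 4955 / 275 = 18.02

18.02 kW/(m^2*K)


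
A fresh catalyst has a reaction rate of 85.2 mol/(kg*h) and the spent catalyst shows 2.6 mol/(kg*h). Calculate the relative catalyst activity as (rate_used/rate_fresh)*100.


Activity (%) = (rate_used / rate_fresh) * 100
rate_used = 2.6, rate_fresh = 85.2
= (2.6 / 85.2) * 100
= 0.03052 * 100 = 3.052

3.052 %


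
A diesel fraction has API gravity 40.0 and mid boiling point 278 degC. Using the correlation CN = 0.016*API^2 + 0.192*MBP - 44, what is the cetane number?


CN = 0.016 * 40.0^2 + 0.192 * 278 - 44
CN = 25.6 + 53.376 - 44 = 34.976

34.976


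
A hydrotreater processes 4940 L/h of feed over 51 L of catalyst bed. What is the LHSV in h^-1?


LHSV = volumetric feed rate / catalyst volume
= 4940 L/h / 51 L
= 96.86 h^-1

96.86 h^-1


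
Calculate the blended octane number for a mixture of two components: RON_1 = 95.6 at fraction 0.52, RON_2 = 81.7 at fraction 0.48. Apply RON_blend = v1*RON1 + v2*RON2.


Linear blending: RON_blend = sum(vi * RONi)
Contribution 1: 0.52 * 95.6 = 49.712
Contribution 2: 0.48 * 81.7 = 39.216
RON_blend = 49.712 + 39.216 = 88.928

88.928


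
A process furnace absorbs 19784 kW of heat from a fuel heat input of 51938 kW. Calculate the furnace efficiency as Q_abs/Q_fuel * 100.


Furnace efficiency = Q_absorbed / Q_fuel * 100
= 19784 / 51938 * 100 = 38.09

38.09 %


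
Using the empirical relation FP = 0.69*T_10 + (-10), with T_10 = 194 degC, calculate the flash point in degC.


FP = 0.69 * 194 + (-10) = 123.86

123.86 degC


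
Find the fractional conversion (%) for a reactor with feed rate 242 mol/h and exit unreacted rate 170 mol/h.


X = (F_in - F_out) / F_in * 100
Moles reacted = 242 - 170 = 72
X = 72 / 242 * 100
= 0.2975 * 100
= 29.75 %

29.75 %


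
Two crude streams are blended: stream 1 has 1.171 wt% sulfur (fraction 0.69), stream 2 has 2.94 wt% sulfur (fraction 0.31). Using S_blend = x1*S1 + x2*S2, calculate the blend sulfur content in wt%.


Linear sulfur blending: S_blend = x1*S1 + x2*S2
Contribution 1: 0.69 * 1.171 = 0.80799 wt%
Contribution 2: 0.31 * 2.94 = 0.9114 wt%
S_blend = 0.80799 + 0.9114 = 1.71939

1.71939 wt%


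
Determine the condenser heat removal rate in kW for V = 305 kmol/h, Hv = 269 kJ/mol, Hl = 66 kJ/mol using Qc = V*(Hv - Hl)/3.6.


Qc = 305 * (269 - 66) / 3.6 = 305 * 203 / 3.6 = 17200

17200 kW


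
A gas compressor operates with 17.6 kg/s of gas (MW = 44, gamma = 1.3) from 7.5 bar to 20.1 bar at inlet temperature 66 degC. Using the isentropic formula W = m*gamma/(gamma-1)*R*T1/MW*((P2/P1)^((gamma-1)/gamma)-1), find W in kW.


Isentropic work: W = m*(gamma/(gamma-1))*(R*T1/MW)*((P2/P1)^((gamma-1)/gamma) - 1)
T1 = 66 + 273.15 = 339.15 K
Pressure ratio = 20.1 / 7.5 = 2.68
Exponent = (1.3 - 1)/1.3 = 0.230769
(P2/P1)^exp - 1 = 2.68^0.230769 - 1 = 0.255452
W = 17.6 * 1.3 / 0.3 * 8.314 * 339.15 / 44 * 0.255452 = 1249

1249 kW


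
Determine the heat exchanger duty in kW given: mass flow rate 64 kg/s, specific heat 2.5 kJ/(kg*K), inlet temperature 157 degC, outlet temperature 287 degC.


Q = m_dot * cp * delta_T
delta_T = 287 - 157 = 130 K
Q = 64 * 2.5 * 130
= 160 * 130
= 20800 kW

20800 kW


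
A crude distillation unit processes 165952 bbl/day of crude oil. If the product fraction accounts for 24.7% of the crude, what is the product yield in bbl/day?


Crude throughput = 165952 bbl/day
Fraction yield = 24.7%
yield = throughput * fraction / 100
yield = 165952 * 24.7 / 100 = 40990.144

40990.144 bbl/day


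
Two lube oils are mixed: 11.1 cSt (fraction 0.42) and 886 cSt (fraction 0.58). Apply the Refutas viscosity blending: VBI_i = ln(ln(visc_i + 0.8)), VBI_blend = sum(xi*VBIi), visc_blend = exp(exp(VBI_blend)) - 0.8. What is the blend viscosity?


Refutas method: VBN_i = 14.534*ln(ln(visc_i + 0.8)) + 10.975, blended linearly by mass fraction; since VBN is linear in VBI_i = ln(ln(visc_i + 0.8)) and the fractions sum to 1, blend VBI directly: visc = exp(exp(VBI_blend)) - 0.8
VBI_1 = ln(ln(11.1 + 0.8)) = 0.906862
VBI_2 = ln(ln(886 + 0.8)) = 1.9151
VBI_blend = 0.42 * 0.906862 + 0.58 * 1.9151 = 1.49164
visc_blend = exp(exp(1.49164)) - 0.8 = 84.35

84.35 cSt
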